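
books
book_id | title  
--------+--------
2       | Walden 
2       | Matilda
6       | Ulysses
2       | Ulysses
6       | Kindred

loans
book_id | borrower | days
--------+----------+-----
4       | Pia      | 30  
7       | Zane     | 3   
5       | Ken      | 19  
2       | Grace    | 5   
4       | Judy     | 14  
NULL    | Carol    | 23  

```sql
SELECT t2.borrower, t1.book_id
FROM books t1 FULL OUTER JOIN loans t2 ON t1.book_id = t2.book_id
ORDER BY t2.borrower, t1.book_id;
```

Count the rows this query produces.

10

FULL OUTER JOIN keeps every row from both sides; unmatched rows get NULL for the other side's columns.
Matching on t1.book_id = t2.book_id. A NULL in a compared column never satisfies the condition.
- t1 row (book_id=2): matches 1 t2 row(s) → 1 output row(s).
- t1 row (book_id=2): matches 1 t2 row(s) → 1 output row(s).
- t1 row (book_id=6): no match → kept, t2 columns NULL.
- t1 row (book_id=2): matches 1 t2 row(s) → 1 output row(s).
- t1 row (book_id=6): no match → kept, t2 columns NULL.
- 5 t2 row(s) had no t1 match → kept, t1 columns NULL.
Total: 3 matched + 7 padded = 10 rows.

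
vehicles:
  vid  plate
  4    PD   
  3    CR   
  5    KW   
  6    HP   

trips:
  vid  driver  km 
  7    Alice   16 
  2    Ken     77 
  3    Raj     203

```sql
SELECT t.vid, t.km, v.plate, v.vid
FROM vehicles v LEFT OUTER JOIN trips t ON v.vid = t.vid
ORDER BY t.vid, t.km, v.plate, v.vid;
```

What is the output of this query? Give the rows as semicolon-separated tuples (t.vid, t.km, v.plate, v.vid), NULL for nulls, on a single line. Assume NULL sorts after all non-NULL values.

(3, 203, CR, 3); (NULL, NULL, HP, 6); (NULL, NULL, KW, 5); (NULL, NULL, PD, 4)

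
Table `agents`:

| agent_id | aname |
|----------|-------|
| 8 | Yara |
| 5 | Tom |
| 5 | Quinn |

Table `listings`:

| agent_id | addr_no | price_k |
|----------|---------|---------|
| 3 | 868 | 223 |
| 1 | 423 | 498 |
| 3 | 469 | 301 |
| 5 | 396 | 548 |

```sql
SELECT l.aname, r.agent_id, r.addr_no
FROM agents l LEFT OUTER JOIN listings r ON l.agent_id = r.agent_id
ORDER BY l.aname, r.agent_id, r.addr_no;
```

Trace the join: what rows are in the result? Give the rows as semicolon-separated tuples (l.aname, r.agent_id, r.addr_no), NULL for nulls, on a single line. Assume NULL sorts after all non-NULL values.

(Quinn, 5, 396); (Tom, 5, 396); (Yara, NULL, NULL)

LEFT JOIN keeps every row from `agents`; unmatched rows get NULL for `listings`'s columns.
Matching on l.agent_id = r.agent_id.
- l row (agent_id=8): no match → kept, r columns NULL.
- l row (agent_id=5): matches 1 r row(s) → 1 output row(s).
- l row (agent_id=5): matches 1 r row(s) → 1 output row(s).
After projecting and ordering:
l.aname | r.agent_id | r.addr_no
Quinn | 5 | 396
Tom | 5 | 396
Yara | NULL | NULL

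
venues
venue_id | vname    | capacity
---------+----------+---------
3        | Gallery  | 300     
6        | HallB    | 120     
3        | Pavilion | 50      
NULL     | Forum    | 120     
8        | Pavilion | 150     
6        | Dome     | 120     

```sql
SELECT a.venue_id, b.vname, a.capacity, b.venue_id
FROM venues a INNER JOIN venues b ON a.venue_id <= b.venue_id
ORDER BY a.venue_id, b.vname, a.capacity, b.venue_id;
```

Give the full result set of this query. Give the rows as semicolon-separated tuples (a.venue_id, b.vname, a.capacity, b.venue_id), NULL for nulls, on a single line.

(3, Dome, 50, 6); (3, Dome, 300, 6); (3, Gallery, 50, 3); (3, Gallery, 300, 3); (3, HallB, 50, 6); (3, HallB, 300, 6); (3, Pavilion, 50, 3); (3, Pavilion, 50, 8); (3, Pavilion, 300, 3); (3, Pavilion, 300, 8); (6, Dome, 120, 6); (6, Dome, 120, 6); (6, HallB, 120, 6); (6, HallB, 120, 6); (6, Pavilion, 120, 8); (6, Pavilion, 120, 8); (8, Pavilion, 150, 8)

INNER JOIN keeps only pairs where the ON condition holds.
Matching on a.venue_id <= b.venue_id. A NULL in a compared column never satisfies the condition.
Matched pairs: 17.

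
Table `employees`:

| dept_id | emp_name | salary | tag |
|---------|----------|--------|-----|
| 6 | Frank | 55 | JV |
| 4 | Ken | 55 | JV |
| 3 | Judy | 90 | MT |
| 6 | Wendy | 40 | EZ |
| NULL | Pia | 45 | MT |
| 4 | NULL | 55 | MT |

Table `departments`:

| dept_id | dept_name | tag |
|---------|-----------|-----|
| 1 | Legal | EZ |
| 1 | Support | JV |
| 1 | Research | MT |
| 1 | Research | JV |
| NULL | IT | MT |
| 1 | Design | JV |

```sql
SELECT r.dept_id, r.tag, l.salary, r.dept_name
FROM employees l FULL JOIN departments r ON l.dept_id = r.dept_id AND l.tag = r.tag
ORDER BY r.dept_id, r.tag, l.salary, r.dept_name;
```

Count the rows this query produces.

FULL OUTER JOIN keeps every row from both sides; unmatched rows get NULL for the other side's columns.
Matching on l.dept_id = r.dept_id AND l.tag = r.tag. A NULL in a compared column never satisfies the condition.
Matched pairs: 0; unmatched l rows kept: 6; unmatched r rows kept: 6.
Total: 0 matched + 12 padded = 12 rows.

12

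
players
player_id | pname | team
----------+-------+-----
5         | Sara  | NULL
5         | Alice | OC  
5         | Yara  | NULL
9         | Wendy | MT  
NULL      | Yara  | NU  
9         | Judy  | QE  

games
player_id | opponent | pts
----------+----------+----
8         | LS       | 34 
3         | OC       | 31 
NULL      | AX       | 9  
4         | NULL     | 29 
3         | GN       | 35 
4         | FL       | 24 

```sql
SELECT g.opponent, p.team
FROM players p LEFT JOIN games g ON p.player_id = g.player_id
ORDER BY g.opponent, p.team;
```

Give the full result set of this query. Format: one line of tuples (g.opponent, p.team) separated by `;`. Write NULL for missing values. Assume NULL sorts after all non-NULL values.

(NULL, MT); (NULL, NU); (NULL, OC); (NULL, QE); (NULL, NULL); (NULL, NULL)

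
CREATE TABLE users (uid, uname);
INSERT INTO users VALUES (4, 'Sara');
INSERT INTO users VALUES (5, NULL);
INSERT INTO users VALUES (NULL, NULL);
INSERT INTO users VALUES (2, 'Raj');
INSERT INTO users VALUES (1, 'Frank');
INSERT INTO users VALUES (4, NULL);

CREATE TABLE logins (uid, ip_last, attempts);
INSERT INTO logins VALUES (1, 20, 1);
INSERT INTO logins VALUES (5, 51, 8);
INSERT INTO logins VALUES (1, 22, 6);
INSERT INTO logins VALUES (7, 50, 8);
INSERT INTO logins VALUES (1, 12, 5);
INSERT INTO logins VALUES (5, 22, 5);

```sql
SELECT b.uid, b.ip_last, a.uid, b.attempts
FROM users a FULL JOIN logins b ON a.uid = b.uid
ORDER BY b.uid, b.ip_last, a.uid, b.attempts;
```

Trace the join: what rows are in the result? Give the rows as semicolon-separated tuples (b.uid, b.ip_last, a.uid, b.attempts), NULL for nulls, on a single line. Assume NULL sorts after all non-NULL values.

(1, 12, 1, 5); (1, 20, 1, 1); (1, 22, 1, 6); (5, 22, 5, 5); (5, 51, 5, 8); (7, 50, NULL, 8); (NULL, NULL, 2, NULL); (NULL, NULL, 4, NULL); (NULL, NULL, 4, NULL); (NULL, NULL, NULL, NULL)

FULL OUTER JOIN keeps every row from both sides; unmatched rows get NULL for the other side's columns.
Matching on a.uid = b.uid. A NULL in a compared column never satisfies the condition.
- uid=4: no b row matches, row kept with b columns NULL.
- uid=5: 2 matching b row(s), so 2 row(s) emitted.
- uid=NULL: no b row matches, row kept with b columns NULL.
- uid=2: no b row matches, row kept with b columns NULL.
- uid=1: 3 matching b row(s), so 3 row(s) emitted.
- uid=4: no b row matches, row kept with b columns NULL.
- 1 b row(s) had no a match → kept, a columns NULL.
After projecting and ordering:
b.uid | b.ip_last | a.uid | b.attempts
1 | 12 | 1 | 5
1 | 20 | 1 | 1
1 | 22 | 1 | 6
5 | 22 | 5 | 5
5 | 51 | 5 | 8
7 | 50 | NULL | 8
NULL | NULL | 2 | NULL
NULL | NULL | 4 | NULL
NULL | NULL | 4 | NULL
NULL | NULL | NULL | NULL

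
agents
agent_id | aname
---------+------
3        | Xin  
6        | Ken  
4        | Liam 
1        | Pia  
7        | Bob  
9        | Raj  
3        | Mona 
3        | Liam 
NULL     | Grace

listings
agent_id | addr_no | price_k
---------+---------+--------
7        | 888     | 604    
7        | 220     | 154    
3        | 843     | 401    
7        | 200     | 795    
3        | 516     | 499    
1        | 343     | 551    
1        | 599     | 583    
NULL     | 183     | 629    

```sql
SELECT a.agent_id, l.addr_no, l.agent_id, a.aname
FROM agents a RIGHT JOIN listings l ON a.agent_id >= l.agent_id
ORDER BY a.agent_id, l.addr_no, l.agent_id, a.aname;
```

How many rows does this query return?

37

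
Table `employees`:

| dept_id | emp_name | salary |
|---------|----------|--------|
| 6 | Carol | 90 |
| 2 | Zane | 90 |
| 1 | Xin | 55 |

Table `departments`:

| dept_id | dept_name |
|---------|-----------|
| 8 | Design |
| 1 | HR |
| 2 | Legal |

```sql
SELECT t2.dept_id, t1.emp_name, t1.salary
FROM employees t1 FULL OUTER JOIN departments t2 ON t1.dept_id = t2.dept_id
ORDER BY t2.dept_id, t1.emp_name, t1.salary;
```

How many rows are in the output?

FULL OUTER JOIN keeps every row from both sides; unmatched rows get NULL for the other side's columns.
Matching on t1.dept_id = t2.dept_id.
Matched pairs: 2; unmatched t1 rows kept: 1; unmatched t2 rows kept: 1.
Total: 2 matched + 2 padded = 4 rows.

4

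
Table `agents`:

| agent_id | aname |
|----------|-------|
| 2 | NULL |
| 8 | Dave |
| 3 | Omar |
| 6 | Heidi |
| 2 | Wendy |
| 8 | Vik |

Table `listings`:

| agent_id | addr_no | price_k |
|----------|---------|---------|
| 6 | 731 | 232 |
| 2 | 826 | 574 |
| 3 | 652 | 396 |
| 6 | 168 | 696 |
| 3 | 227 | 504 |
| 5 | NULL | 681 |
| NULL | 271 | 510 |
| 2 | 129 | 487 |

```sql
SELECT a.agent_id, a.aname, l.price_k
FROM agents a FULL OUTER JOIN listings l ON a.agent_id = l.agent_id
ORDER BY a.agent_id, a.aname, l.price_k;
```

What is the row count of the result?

FULL OUTER JOIN keeps every row from both sides; unmatched rows get NULL for the other side's columns.
Matching on a.agent_id = l.agent_id. A NULL in a compared column never satisfies the condition.
Matched pairs: 8; unmatched a rows kept: 2; unmatched l rows kept: 2.
Total: 8 matched + 4 padded = 12 rows.

12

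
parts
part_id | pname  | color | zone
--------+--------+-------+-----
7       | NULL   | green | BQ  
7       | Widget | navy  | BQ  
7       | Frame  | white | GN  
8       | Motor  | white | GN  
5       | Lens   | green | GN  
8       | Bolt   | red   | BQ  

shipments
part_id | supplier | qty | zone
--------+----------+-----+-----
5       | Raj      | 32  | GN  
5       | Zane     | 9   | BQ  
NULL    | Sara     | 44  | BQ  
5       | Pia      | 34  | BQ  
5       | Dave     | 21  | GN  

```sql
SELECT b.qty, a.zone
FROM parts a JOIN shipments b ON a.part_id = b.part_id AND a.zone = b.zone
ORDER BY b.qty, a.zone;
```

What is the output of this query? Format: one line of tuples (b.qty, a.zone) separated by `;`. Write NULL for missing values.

(21, GN); (32, GN)

INNER JOIN keeps only pairs where the ON condition holds.
Matching on a.part_id = b.part_id AND a.zone = b.zone. A NULL in a compared column never satisfies the condition.
- a row (part_id=7, zone=BQ): no match → dropped.
- a row (part_id=7, zone=BQ): no match → dropped.
- a row (part_id=7, zone=GN): no match → dropped.
- a row (part_id=8, zone=GN): no match → dropped.
- a row (part_id=5, zone=GN): matches 2 b row(s) → 2 output row(s).
- a row (part_id=8, zone=BQ): no match → dropped.
After projecting and ordering:
b.qty | a.zone
21 | GN
32 | GN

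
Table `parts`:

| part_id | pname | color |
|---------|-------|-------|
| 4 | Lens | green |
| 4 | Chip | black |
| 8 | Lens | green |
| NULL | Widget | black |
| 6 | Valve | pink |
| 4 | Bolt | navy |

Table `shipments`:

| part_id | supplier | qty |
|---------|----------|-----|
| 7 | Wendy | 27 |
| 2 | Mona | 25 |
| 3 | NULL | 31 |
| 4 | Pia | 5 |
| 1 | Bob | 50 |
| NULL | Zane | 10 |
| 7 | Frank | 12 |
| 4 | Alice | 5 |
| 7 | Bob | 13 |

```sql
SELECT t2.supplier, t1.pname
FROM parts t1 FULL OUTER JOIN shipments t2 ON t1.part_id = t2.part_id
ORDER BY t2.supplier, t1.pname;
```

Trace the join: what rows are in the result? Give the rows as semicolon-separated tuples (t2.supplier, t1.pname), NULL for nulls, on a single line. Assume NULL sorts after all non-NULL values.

(Alice, Bolt); (Alice, Chip); (Alice, Lens); (Bob, NULL); (Bob, NULL); (Frank, NULL); (Mona, NULL); (Pia, Bolt); (Pia, Chip); (Pia, Lens); (Wendy, NULL); (Zane, NULL); (NULL, Lens); (NULL, Valve); (NULL, Widget); (NULL, NULL)

FULL OUTER JOIN keeps every row from both sides; unmatched rows get NULL for the other side's columns.
Matching on t1.part_id = t2.part_id. A NULL in a compared column never satisfies the condition.
- t1 row (part_id=4): matches 2 t2 row(s) → 2 output row(s).
- t1 row (part_id=4): matches 2 t2 row(s) → 2 output row(s).
- t1 row (part_id=8): no match → kept, t2 columns NULL.
- t1 row (part_id=NULL): no match → kept, t2 columns NULL.
- t1 row (part_id=6): no match → kept, t2 columns NULL.
- t1 row (part_id=4): matches 2 t2 row(s) → 2 output row(s).
- 7 t2 row(s) had no t1 match → kept, t1 columns NULL.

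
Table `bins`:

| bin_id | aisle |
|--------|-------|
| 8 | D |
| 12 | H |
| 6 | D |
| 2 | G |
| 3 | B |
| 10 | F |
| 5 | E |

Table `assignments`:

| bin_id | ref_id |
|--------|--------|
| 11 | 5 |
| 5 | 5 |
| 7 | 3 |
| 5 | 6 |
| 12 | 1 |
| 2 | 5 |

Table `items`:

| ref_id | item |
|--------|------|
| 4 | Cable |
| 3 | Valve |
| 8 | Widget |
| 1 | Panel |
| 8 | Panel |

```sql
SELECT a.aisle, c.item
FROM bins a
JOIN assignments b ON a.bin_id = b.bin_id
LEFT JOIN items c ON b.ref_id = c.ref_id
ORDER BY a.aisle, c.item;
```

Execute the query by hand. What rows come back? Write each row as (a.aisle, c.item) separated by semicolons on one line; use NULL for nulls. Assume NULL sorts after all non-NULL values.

(E, NULL); (E, NULL); (G, NULL); (H, Panel)

Step 1 — a INNER JOIN b on bin_id → 4 row(s).
Then LEFT JOIN `items c` on ref_id: each of those 4 rows is kept; rows whose b.ref_id has no match in c get NULL for c's columns.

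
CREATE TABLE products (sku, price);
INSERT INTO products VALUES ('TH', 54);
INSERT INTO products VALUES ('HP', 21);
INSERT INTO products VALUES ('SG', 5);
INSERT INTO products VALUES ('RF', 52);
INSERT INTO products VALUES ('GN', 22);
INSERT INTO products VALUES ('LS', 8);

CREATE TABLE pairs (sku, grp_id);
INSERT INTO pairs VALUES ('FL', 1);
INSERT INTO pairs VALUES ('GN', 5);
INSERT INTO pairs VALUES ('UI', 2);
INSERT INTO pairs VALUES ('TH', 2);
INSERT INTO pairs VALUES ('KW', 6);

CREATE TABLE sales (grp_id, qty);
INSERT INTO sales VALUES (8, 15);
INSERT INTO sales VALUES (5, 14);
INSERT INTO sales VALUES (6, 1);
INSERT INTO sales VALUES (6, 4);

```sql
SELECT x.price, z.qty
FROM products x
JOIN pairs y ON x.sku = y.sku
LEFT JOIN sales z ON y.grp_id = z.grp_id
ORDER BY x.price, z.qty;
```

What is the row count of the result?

Step 1 — x INNER JOIN y on sku → 2 row(s).
Then LEFT JOIN `sales z` on grp_id: each of those 2 rows is kept; rows whose y.grp_id has no match in z get NULL for z's columns.
Result: 2 row(s).

2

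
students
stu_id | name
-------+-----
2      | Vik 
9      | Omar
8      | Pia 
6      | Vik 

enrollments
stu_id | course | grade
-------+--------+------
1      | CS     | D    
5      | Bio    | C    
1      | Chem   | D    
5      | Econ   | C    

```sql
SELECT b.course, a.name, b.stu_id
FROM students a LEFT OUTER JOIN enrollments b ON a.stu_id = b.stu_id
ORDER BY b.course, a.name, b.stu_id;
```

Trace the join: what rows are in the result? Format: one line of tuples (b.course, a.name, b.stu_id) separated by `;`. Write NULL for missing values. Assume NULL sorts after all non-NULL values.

(NULL, Omar, NULL); (NULL, Pia, NULL); (NULL, Vik, NULL); (NULL, Vik, NULL)

LEFT JOIN keeps every row from `students`; unmatched rows get NULL for `enrollments`'s columns.
Matching on a.stu_id = b.stu_id.
- a (stu_id=2) has no partner → padded with NULL.
- a (stu_id=9) has no partner → padded with NULL.
- a (stu_id=8) has no partner → padded with NULL.
- a (stu_id=6) has no partner → padded with NULL.
After projecting and ordering:
b.course | a.name | b.stu_id
NULL | Omar | NULL
NULL | Pia | NULL
NULL | Vik | NULL
NULL | Vik | NULL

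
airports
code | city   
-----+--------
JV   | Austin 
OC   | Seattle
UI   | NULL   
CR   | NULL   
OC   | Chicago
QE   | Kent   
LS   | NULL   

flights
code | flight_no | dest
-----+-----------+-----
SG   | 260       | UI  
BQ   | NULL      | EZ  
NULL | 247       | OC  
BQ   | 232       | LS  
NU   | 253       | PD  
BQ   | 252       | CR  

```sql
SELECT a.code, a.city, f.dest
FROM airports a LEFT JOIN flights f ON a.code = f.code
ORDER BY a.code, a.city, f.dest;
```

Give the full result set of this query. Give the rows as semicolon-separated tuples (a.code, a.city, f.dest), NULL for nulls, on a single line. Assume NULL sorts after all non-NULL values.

LEFT JOIN keeps every row from `airports`; unmatched rows get NULL for `flights`'s columns.
Matching on a.code = f.code. A NULL in a compared column never satisfies the condition.
Matched pairs: 0; unmatched a rows kept: 7.

(CR, NULL, NULL); (JV, Austin, NULL); (LS, NULL, NULL); (OC, Chicago, NULL); (OC, Seattle, NULL); (QE, Kent, NULL); (UI, NULL, NULL)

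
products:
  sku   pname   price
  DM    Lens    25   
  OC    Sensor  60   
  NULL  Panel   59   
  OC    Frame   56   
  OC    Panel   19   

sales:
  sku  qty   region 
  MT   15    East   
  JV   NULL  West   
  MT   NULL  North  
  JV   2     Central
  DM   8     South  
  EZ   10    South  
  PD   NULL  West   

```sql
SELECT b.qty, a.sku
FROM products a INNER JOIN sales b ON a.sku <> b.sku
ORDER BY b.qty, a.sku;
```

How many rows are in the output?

27

INNER JOIN keeps only pairs where the ON condition holds.
Matching on a.sku <> b.sku. A NULL in a compared column never satisfies the condition.
Matched pairs: 27.
Total: 27 rows.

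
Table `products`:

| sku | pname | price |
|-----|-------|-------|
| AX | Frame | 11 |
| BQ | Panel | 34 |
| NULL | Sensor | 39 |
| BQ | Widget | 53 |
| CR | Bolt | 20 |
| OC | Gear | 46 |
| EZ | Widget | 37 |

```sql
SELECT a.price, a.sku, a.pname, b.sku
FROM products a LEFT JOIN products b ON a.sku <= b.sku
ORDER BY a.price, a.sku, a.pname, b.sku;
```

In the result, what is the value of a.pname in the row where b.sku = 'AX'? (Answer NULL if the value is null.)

Frame

LEFT JOIN keeps every row from `products a`; unmatched rows get NULL for `products b`'s columns.
Matching on a.sku <= b.sku. A NULL in a compared column never satisfies the condition.
Matched pairs: 22; unmatched a rows kept: 1.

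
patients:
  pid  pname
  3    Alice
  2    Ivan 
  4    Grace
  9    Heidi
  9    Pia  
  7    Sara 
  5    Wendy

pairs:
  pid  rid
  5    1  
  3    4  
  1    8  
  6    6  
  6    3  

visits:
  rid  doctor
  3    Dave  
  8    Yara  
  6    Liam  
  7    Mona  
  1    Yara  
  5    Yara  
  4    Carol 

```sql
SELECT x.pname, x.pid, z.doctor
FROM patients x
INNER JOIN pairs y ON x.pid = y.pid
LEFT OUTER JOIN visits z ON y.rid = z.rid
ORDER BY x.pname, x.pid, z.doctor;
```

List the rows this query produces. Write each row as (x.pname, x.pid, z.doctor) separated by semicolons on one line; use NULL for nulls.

(Alice, 3, Carol); (Wendy, 5, Yara)

Evaluate left to right. First `patients x INNER JOIN pairs y` on pid: 2 row(s).
Then LEFT JOIN `visits z` on rid: each of those 2 rows is kept; rows whose y.rid has no match in z get NULL for z's columns.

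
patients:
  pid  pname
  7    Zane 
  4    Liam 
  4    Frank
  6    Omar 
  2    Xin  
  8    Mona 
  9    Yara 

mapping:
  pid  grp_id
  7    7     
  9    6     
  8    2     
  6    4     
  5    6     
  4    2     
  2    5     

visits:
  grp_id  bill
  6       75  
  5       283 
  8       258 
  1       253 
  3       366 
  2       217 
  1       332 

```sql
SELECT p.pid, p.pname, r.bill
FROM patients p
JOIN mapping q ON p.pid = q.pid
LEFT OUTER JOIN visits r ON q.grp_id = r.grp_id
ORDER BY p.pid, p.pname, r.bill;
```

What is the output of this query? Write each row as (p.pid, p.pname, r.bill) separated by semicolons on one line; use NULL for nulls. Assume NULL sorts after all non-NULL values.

Joins associate left-to-right: patients INNER JOIN mapping on pid gives 7 intermediate row(s).
Then LEFT JOIN `visits r` on grp_id: each of those 7 rows is kept; rows whose q.grp_id has no match in r get NULL for r's columns.

(2, Xin, 283); (4, Frank, 217); (4, Liam, 217); (6, Omar, NULL); (7, Zane, NULL); (8, Mona, 217); (9, Yara, 75)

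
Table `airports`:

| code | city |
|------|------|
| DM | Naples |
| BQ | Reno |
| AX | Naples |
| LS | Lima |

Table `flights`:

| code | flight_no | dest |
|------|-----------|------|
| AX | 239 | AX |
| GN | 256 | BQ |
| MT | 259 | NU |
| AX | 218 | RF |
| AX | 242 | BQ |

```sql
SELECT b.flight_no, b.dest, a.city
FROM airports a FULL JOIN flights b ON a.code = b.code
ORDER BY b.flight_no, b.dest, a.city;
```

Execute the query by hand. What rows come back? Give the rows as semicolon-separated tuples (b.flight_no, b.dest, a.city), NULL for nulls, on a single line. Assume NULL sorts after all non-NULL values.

(218, RF, Naples); (239, AX, Naples); (242, BQ, Naples); (256, BQ, NULL); (259, NU, NULL); (NULL, NULL, Lima); (NULL, NULL, Naples); (NULL, NULL, Reno)

FULL OUTER JOIN keeps every row from both sides; unmatched rows get NULL for the other side's columns.
Matching on a.code = b.code.
Matched pairs: 3; unmatched a rows kept: 3; unmatched b rows kept: 2.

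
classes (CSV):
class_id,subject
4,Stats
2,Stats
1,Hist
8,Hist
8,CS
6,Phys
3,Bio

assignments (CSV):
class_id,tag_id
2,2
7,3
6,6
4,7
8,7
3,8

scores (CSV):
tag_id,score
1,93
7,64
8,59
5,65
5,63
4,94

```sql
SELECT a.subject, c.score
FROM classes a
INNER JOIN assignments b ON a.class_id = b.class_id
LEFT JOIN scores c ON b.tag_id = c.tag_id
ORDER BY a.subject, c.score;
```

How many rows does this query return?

6

Evaluate left to right. First `classes a INNER JOIN assignments b` on class_id: 6 row(s).
Then LEFT JOIN `scores c` on tag_id: each of those 6 rows is kept; rows whose b.tag_id has no match in c get NULL for c's columns.
Result: 6 row(s).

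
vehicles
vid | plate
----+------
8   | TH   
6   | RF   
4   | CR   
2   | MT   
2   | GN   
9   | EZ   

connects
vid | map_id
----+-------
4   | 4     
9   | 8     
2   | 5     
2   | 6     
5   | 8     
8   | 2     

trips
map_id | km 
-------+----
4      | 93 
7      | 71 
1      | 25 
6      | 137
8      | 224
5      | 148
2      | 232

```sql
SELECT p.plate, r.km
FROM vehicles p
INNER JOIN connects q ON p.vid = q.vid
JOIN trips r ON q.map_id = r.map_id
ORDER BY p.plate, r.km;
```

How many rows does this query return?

Evaluate left to right. First `vehicles p INNER JOIN connects q` on vid: 7 row(s).
Then INNER JOIN `trips r` on map_id: keep only rows whose q.map_id appears in r.
Result: 7 row(s).

7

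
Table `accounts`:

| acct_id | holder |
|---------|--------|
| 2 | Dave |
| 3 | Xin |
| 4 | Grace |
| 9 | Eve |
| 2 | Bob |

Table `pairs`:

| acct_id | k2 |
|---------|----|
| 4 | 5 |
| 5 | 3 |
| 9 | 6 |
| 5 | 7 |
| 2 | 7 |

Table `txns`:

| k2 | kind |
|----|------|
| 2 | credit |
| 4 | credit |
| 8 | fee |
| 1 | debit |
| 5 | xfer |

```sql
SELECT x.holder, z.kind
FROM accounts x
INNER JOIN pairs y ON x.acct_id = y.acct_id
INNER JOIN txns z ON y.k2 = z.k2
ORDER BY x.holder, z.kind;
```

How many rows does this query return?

Evaluate left to right. First `accounts x INNER JOIN pairs y` on acct_id: 4 row(s).
Then INNER JOIN `txns z` on k2: keep only rows whose y.k2 appears in z.
Result: 1 row(s).

1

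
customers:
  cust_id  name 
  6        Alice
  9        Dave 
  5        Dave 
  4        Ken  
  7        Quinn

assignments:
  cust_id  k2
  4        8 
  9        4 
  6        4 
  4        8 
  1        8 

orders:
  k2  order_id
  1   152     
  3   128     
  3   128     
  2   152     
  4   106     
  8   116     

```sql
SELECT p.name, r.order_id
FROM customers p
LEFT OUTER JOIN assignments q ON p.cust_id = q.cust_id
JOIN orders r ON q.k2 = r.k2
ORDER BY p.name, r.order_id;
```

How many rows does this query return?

4

Step 1 — p LEFT JOIN q on cust_id → 6 row(s).
Then INNER JOIN `orders r` on k2: keep only rows whose q.k2 appears in r.
Result: 4 row(s).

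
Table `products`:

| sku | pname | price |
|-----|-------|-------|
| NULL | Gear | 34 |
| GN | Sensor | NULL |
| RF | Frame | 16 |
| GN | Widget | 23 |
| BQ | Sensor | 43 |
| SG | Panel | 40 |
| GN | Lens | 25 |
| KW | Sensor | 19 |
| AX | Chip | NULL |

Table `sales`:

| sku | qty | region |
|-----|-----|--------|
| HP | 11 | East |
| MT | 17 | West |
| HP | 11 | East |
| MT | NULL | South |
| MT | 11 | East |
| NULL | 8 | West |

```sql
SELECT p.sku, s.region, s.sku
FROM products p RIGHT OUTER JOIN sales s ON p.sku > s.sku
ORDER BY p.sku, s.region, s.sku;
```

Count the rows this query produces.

13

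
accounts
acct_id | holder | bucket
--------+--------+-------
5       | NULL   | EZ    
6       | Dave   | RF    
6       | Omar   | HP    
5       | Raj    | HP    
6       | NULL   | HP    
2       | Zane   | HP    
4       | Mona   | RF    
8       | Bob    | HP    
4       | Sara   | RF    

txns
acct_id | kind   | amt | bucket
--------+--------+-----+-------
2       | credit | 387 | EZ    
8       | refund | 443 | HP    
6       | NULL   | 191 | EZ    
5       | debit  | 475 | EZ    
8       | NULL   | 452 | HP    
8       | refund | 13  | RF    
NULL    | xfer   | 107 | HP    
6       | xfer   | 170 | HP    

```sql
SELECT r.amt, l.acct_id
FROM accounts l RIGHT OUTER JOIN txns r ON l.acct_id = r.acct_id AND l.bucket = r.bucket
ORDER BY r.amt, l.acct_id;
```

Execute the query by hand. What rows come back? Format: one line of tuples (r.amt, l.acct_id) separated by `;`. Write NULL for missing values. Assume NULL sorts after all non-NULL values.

RIGHT JOIN keeps every row from `txns`; unmatched rows get NULL for `accounts`'s columns.
Matching on l.acct_id = r.acct_id AND l.bucket = r.bucket. A NULL in a compared column never satisfies the condition.
Matched pairs: 5; unmatched r rows kept: 4.

(13, NULL); (107, NULL); (170, 6); (170, 6); (191, NULL); (387, NULL); (443, 8); (452, 8); (475, 5)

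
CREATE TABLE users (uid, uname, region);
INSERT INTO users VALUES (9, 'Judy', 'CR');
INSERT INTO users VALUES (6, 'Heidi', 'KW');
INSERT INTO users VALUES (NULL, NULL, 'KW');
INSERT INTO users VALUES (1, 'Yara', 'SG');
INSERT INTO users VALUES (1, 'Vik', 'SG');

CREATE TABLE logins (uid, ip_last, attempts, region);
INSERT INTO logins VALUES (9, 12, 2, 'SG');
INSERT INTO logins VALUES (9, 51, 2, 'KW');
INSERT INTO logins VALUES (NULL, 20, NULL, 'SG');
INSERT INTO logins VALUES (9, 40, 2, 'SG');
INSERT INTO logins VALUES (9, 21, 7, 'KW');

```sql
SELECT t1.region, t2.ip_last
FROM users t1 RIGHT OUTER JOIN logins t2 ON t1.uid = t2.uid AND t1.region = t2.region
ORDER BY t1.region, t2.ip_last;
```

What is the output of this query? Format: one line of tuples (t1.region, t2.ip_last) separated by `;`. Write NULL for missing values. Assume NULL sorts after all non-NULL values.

(NULL, 12); (NULL, 20); (NULL, 21); (NULL, 40); (NULL, 51)

RIGHT JOIN keeps every row from `logins`; unmatched rows get NULL for `users`'s columns.
Matching on t1.uid = t2.uid AND t1.region = t2.region. A NULL in a compared column never satisfies the condition.
- t1 row (uid=9, region=CR): no match.
- t1 row (uid=6, region=KW): no match.
- t1 row (uid=NULL, region=KW): no match.
- t1 row (uid=1, region=SG): no match.
- t1 row (uid=1, region=SG): no match.
- 5 row(s) from t2 found no t1 partner → padded with NULL.
After projecting and ordering:
t1.region | t2.ip_last
NULL | 12
NULL | 20
NULL | 21
NULL | 40
NULL | 51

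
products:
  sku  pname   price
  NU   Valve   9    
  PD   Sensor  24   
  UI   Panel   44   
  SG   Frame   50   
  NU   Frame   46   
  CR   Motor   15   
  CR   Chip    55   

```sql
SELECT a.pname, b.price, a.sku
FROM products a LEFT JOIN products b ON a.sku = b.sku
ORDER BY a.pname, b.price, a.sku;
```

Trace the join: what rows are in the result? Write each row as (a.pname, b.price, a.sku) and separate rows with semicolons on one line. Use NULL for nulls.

(Chip, 15, CR); (Chip, 55, CR); (Frame, 9, NU); (Frame, 46, NU); (Frame, 50, SG); (Motor, 15, CR); (Motor, 55, CR); (Panel, 44, UI); (Sensor, 24, PD); (Valve, 9, NU); (Valve, 46, NU)

LEFT JOIN keeps every row from `products a`; unmatched rows get NULL for `products b`'s columns.
Matching on a.sku = b.sku.
Matched pairs: 11; unmatched a rows kept: 0.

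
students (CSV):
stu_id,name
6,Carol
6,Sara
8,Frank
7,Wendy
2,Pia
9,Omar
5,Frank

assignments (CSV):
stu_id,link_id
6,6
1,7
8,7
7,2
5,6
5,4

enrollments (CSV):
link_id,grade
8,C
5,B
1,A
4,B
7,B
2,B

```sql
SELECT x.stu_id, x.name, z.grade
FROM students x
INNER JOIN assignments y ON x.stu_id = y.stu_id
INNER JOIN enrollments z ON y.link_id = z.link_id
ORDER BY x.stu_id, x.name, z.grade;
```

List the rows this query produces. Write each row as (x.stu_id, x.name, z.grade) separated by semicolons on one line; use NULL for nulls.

(5, Frank, B); (7, Wendy, B); (8, Frank, B)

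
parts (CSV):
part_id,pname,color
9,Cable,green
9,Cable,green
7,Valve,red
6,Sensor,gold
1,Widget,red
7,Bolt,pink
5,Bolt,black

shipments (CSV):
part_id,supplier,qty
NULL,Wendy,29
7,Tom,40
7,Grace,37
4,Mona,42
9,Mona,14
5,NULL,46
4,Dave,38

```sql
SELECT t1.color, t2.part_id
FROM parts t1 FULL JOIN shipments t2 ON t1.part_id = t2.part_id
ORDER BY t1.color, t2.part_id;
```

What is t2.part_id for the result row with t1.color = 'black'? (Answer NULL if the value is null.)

5

FULL OUTER JOIN keeps every row from both sides; unmatched rows get NULL for the other side's columns.
Matching on t1.part_id = t2.part_id. A NULL in a compared column never satisfies the condition.
Matched pairs: 7; unmatched t1 rows kept: 2; unmatched t2 rows kept: 3.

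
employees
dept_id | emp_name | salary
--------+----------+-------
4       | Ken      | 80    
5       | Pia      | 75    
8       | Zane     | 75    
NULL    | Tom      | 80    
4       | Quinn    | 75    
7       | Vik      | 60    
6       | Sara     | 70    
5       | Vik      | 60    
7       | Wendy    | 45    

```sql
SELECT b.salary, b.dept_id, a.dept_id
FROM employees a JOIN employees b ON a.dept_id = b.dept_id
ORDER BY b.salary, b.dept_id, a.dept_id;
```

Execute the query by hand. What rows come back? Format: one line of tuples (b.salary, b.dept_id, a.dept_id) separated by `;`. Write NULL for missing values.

INNER JOIN keeps only pairs where the ON condition holds.
Matching on a.dept_id = b.dept_id. A NULL in a compared column never satisfies the condition.
- a row (dept_id=4): matches 2 b row(s) → 2 output row(s).
- a row (dept_id=5): matches 2 b row(s) → 2 output row(s).
- a row (dept_id=8): matches 1 b row(s) → 1 output row(s).
- a row (dept_id=NULL): no match → dropped.
- a row (dept_id=4): matches 2 b row(s) → 2 output row(s).
- a row (dept_id=7): matches 2 b row(s) → 2 output row(s).
- a row (dept_id=6): matches 1 b row(s) → 1 output row(s).
- a row (dept_id=5): matches 2 b row(s) → 2 output row(s).
- a row (dept_id=7): matches 2 b row(s) → 2 output row(s).

(45, 7, 7); (45, 7, 7); (60, 5, 5); (60, 5, 5); (60, 7, 7); (60, 7, 7); (70, 6, 6); (75, 4, 4); (75, 4, 4); (75, 5, 5); (75, 5, 5); (75, 8, 8); (80, 4, 4); (80, 4, 4)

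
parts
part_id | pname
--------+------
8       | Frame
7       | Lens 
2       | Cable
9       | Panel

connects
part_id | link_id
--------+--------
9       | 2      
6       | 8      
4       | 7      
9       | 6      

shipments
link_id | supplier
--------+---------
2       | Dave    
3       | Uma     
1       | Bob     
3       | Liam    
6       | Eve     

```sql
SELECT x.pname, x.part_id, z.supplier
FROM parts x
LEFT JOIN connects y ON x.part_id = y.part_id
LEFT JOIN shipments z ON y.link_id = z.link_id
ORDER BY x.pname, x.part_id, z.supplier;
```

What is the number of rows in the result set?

5

Step 1 — x LEFT JOIN y on part_id → 5 row(s).
Then LEFT JOIN `shipments z` on link_id: each of those 5 rows is kept; rows whose y.link_id has no match in z get NULL for z's columns.
Result: 5 row(s).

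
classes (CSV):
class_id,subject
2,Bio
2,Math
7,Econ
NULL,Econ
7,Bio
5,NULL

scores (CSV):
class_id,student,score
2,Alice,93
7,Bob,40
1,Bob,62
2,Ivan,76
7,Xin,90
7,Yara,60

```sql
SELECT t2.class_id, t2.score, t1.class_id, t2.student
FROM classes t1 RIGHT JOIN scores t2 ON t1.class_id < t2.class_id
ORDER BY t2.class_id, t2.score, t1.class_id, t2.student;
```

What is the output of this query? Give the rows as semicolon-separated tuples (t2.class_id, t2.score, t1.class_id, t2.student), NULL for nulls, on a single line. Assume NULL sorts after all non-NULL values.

RIGHT JOIN keeps every row from `scores`; unmatched rows get NULL for `classes`'s columns.
Matching on t1.class_id < t2.class_id. A NULL in a compared column never satisfies the condition.
- t1 row (class_id=2): matches 3 t2 row(s) → 3 output row(s).
- t1 row (class_id=2): matches 3 t2 row(s) → 3 output row(s).
- t1 row (class_id=7): no match.
- t1 row (class_id=NULL): no match.
- t1 row (class_id=7): no match.
- t1 row (class_id=5): matches 3 t2 row(s) → 3 output row(s).
- 3 row(s) from t2 found no t1 partner → padded with NULL.

(1, 62, NULL, Bob); (2, 76, NULL, Ivan); (2, 93, NULL, Alice); (7, 40, 2, Bob); (7, 40, 2, Bob); (7, 40, 5, Bob); (7, 60, 2, Yara); (7, 60, 2, Yara); (7, 60, 5, Yara); (7, 90, 2, Xin); (7, 90, 2, Xin); (7, 90, 5, Xin)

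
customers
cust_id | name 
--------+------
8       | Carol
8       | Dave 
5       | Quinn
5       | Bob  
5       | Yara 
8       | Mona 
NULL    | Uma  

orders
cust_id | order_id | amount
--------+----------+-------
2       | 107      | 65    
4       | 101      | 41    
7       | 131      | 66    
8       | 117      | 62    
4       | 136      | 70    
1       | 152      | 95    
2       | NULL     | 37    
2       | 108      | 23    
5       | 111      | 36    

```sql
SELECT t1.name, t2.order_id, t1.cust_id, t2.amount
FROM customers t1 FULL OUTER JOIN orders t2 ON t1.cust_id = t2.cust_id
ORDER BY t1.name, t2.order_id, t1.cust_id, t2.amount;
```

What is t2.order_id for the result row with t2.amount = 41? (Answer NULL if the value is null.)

101

FULL OUTER JOIN keeps every row from both sides; unmatched rows get NULL for the other side's columns.
Matching on t1.cust_id = t2.cust_id. A NULL in a compared column never satisfies the condition.
- cust_id=8: 1 matching t2 row(s), so 1 row(s) emitted.
- cust_id=8: 1 matching t2 row(s), so 1 row(s) emitted.
- cust_id=5: 1 matching t2 row(s), so 1 row(s) emitted.
- cust_id=5: 1 matching t2 row(s), so 1 row(s) emitted.
- cust_id=5: 1 matching t2 row(s), so 1 row(s) emitted.
- cust_id=8: 1 matching t2 row(s), so 1 row(s) emitted.
- cust_id=NULL: no t2 row matches, row kept with t2 columns NULL.
- 7 row(s) from t2 found no t1 partner → padded with NULL.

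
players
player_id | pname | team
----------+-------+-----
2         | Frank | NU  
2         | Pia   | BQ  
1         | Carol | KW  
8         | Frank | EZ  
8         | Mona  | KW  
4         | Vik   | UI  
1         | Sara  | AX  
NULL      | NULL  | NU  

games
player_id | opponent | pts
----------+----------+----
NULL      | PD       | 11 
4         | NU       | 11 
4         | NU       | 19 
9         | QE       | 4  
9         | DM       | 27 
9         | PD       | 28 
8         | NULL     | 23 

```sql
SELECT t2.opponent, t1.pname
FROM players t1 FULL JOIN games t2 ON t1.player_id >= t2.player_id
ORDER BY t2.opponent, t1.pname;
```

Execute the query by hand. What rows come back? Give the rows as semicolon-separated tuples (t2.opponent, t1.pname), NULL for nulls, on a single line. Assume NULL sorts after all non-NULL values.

FULL OUTER JOIN keeps every row from both sides; unmatched rows get NULL for the other side's columns.
Matching on t1.player_id >= t2.player_id. A NULL in a compared column never satisfies the condition.
- player_id=2: no t2 row matches, row kept with t2 columns NULL.
- player_id=2: no t2 row matches, row kept with t2 columns NULL.
- player_id=1: no t2 row matches, row kept with t2 columns NULL.
- player_id=8: 3 matching t2 row(s), so 3 row(s) emitted.
- player_id=8: 3 matching t2 row(s), so 3 row(s) emitted.
- player_id=4: 2 matching t2 row(s), so 2 row(s) emitted.
- player_id=1: no t2 row matches, row kept with t2 columns NULL.
- player_id=NULL: no t2 row matches, row kept with t2 columns NULL.
- 4 row(s) from t2 found no t1 partner → padded with NULL.

(DM, NULL); (NU, Frank); (NU, Frank); (NU, Mona); (NU, Mona); (NU, Vik); (NU, Vik); (PD, NULL); (PD, NULL); (QE, NULL); (NULL, Carol); (NULL, Frank); (NULL, Frank); (NULL, Mona); (NULL, Pia); (NULL, Sara); (NULL, NULL)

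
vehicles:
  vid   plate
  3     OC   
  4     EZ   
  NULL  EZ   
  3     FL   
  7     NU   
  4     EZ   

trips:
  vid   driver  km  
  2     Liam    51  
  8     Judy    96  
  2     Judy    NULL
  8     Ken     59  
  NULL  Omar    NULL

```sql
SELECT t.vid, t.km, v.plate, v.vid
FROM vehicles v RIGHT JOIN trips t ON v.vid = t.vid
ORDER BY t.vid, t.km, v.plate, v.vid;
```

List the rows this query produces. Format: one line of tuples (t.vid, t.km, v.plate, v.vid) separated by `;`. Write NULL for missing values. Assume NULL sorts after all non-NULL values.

(2, 51, NULL, NULL); (2, NULL, NULL, NULL); (8, 59, NULL, NULL); (8, 96, NULL, NULL); (NULL, NULL, NULL, NULL)

RIGHT JOIN keeps every row from `trips`; unmatched rows get NULL for `vehicles`'s columns.
Matching on v.vid = t.vid. A NULL in a compared column never satisfies the condition.
Matched pairs: 0; unmatched t rows kept: 5.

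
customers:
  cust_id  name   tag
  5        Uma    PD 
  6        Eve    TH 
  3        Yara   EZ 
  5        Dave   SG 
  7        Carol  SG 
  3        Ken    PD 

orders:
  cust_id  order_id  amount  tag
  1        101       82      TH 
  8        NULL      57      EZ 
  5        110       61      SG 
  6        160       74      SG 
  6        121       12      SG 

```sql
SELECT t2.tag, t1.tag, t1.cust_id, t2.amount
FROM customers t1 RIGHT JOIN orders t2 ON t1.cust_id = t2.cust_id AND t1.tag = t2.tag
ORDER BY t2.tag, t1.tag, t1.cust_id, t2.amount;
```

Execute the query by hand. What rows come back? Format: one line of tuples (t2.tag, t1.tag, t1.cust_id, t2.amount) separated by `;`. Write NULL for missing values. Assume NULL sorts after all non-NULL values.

RIGHT JOIN keeps every row from `orders`; unmatched rows get NULL for `customers`'s columns.
Matching on t1.cust_id = t2.cust_id AND t1.tag = t2.tag.
Matched pairs: 1; unmatched t2 rows kept: 4.

(EZ, NULL, NULL, 57); (SG, SG, 5, 61); (SG, NULL, NULL, 12); (SG, NULL, NULL, 74); (TH, NULL, NULL, 82)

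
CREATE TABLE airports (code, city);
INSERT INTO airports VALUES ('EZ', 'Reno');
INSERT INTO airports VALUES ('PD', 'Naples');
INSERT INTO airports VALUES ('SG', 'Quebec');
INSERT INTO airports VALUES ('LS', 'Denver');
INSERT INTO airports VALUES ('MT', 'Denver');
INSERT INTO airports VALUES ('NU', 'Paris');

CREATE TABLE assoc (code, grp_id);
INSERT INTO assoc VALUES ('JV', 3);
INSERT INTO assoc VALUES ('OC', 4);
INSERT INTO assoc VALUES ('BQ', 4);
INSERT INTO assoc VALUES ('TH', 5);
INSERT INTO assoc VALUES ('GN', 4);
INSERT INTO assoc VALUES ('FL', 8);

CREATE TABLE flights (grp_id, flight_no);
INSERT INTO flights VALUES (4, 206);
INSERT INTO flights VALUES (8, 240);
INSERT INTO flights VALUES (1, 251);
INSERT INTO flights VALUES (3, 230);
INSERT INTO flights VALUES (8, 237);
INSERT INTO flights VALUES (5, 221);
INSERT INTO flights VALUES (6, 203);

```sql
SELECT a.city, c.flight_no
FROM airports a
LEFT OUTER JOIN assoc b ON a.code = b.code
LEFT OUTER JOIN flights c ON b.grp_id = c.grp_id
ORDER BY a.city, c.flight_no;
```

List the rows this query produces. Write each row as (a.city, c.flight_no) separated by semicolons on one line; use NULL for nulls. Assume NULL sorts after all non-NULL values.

(Denver, NULL); (Denver, NULL); (Naples, NULL); (Paris, NULL); (Quebec, NULL); (Reno, NULL)

Evaluate left to right. First `airports a LEFT JOIN assoc b` on code: 6 row(s).
Then LEFT JOIN `flights c` on grp_id: each of those 6 rows is kept; rows whose b.grp_id has no match in c get NULL for c's columns.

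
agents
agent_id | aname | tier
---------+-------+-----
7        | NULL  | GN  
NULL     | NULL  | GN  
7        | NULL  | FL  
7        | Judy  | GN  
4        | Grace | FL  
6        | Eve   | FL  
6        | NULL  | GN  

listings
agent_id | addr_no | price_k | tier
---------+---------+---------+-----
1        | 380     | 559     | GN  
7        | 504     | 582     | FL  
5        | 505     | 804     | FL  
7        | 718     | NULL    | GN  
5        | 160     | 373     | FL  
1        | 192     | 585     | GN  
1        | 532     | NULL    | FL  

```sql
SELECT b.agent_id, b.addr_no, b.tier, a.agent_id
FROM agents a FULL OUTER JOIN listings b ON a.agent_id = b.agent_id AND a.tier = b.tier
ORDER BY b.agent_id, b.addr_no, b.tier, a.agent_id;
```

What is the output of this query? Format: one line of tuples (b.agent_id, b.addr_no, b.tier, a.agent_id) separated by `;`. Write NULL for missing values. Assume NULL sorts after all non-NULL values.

(1, 192, GN, NULL); (1, 380, GN, NULL); (1, 532, FL, NULL); (5, 160, FL, NULL); (5, 505, FL, NULL); (7, 504, FL, 7); (7, 718, GN, 7); (7, 718, GN, 7); (NULL, NULL, NULL, 4); (NULL, NULL, NULL, 6); (NULL, NULL, NULL, 6); (NULL, NULL, NULL, NULL)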